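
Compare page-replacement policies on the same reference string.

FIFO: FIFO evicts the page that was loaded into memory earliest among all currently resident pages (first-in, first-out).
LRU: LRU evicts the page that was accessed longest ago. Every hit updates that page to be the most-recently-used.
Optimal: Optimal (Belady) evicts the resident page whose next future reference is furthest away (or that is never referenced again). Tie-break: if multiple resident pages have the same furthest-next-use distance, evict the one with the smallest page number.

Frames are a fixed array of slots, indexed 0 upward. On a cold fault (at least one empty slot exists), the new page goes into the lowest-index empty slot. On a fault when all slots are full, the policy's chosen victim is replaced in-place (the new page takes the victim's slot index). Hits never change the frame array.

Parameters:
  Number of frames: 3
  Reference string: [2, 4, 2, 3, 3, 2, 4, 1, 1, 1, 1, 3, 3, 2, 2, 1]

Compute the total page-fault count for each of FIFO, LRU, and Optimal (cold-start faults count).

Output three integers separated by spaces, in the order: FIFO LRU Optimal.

--- FIFO ---
  step 0: ref 2 -> FAULT, frames=[2,-,-] (faults so far: 1)
  step 1: ref 4 -> FAULT, frames=[2,4,-] (faults so far: 2)
  step 2: ref 2 -> HIT, frames=[2,4,-] (faults so far: 2)
  step 3: ref 3 -> FAULT, frames=[2,4,3] (faults so far: 3)
  step 4: ref 3 -> HIT, frames=[2,4,3] (faults so far: 3)
  step 5: ref 2 -> HIT, frames=[2,4,3] (faults so far: 3)
  step 6: ref 4 -> HIT, frames=[2,4,3] (faults so far: 3)
  step 7: ref 1 -> FAULT, evict 2, frames=[1,4,3] (faults so far: 4)
  step 8: ref 1 -> HIT, frames=[1,4,3] (faults so far: 4)
  step 9: ref 1 -> HIT, frames=[1,4,3] (faults so far: 4)
  step 10: ref 1 -> HIT, frames=[1,4,3] (faults so far: 4)
  step 11: ref 3 -> HIT, frames=[1,4,3] (faults so far: 4)
  step 12: ref 3 -> HIT, frames=[1,4,3] (faults so far: 4)
  step 13: ref 2 -> FAULT, evict 4, frames=[1,2,3] (faults so far: 5)
  step 14: ref 2 -> HIT, frames=[1,2,3] (faults so far: 5)
  step 15: ref 1 -> HIT, frames=[1,2,3] (faults so far: 5)
  FIFO total faults: 5
--- LRU ---
  step 0: ref 2 -> FAULT, frames=[2,-,-] (faults so far: 1)
  step 1: ref 4 -> FAULT, frames=[2,4,-] (faults so far: 2)
  step 2: ref 2 -> HIT, frames=[2,4,-] (faults so far: 2)
  step 3: ref 3 -> FAULT, frames=[2,4,3] (faults so far: 3)
  step 4: ref 3 -> HIT, frames=[2,4,3] (faults so far: 3)
  step 5: ref 2 -> HIT, frames=[2,4,3] (faults so far: 3)
  step 6: ref 4 -> HIT, frames=[2,4,3] (faults so far: 3)
  step 7: ref 1 -> FAULT, evict 3, frames=[2,4,1] (faults so far: 4)
  step 8: ref 1 -> HIT, frames=[2,4,1] (faults so far: 4)
  step 9: ref 1 -> HIT, frames=[2,4,1] (faults so far: 4)
  step 10: ref 1 -> HIT, frames=[2,4,1] (faults so far: 4)
  step 11: ref 3 -> FAULT, evict 2, frames=[3,4,1] (faults so far: 5)
  step 12: ref 3 -> HIT, frames=[3,4,1] (faults so far: 5)
  step 13: ref 2 -> FAULT, evict 4, frames=[3,2,1] (faults so far: 6)
  step 14: ref 2 -> HIT, frames=[3,2,1] (faults so far: 6)
  step 15: ref 1 -> HIT, frames=[3,2,1] (faults so far: 6)
  LRU total faults: 6
--- Optimal ---
  step 0: ref 2 -> FAULT, frames=[2,-,-] (faults so far: 1)
  step 1: ref 4 -> FAULT, frames=[2,4,-] (faults so far: 2)
  step 2: ref 2 -> HIT, frames=[2,4,-] (faults so far: 2)
  step 3: ref 3 -> FAULT, frames=[2,4,3] (faults so far: 3)
  step 4: ref 3 -> HIT, frames=[2,4,3] (faults so far: 3)
  step 5: ref 2 -> HIT, frames=[2,4,3] (faults so far: 3)
  step 6: ref 4 -> HIT, frames=[2,4,3] (faults so far: 3)
  step 7: ref 1 -> FAULT, evict 4, frames=[2,1,3] (faults so far: 4)
  step 8: ref 1 -> HIT, frames=[2,1,3] (faults so far: 4)
  step 9: ref 1 -> HIT, frames=[2,1,3] (faults so far: 4)
  step 10: ref 1 -> HIT, frames=[2,1,3] (faults so far: 4)
  step 11: ref 3 -> HIT, frames=[2,1,3] (faults so far: 4)
  step 12: ref 3 -> HIT, frames=[2,1,3] (faults so far: 4)
  step 13: ref 2 -> HIT, frames=[2,1,3] (faults so far: 4)
  step 14: ref 2 -> HIT, frames=[2,1,3] (faults so far: 4)
  step 15: ref 1 -> HIT, frames=[2,1,3] (faults so far: 4)
  Optimal total faults: 4

Answer: 5 6 4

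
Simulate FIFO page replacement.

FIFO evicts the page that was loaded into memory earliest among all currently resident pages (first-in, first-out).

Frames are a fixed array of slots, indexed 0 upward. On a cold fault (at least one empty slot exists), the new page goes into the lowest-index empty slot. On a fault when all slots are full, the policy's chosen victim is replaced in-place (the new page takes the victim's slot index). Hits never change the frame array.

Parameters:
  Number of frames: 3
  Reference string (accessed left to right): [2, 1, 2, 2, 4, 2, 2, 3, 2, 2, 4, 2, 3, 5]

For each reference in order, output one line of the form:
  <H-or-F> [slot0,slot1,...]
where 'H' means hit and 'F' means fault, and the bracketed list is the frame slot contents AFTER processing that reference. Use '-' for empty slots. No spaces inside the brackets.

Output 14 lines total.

F [2,-,-]
F [2,1,-]
H [2,1,-]
H [2,1,-]
F [2,1,4]
H [2,1,4]
H [2,1,4]
F [3,1,4]
F [3,2,4]
H [3,2,4]
H [3,2,4]
H [3,2,4]
H [3,2,4]
F [3,2,5]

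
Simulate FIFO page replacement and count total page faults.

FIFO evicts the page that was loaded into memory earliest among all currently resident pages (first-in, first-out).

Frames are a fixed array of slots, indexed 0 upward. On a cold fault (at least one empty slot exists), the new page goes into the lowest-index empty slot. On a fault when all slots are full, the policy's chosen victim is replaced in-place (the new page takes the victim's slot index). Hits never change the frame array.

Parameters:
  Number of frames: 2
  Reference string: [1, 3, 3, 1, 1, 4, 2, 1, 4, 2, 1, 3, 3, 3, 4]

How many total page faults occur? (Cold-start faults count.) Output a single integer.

Step 0: ref 1 → FAULT, frames=[1,-]
Step 1: ref 3 → FAULT, frames=[1,3]
Step 2: ref 3 → HIT, frames=[1,3]
Step 3: ref 1 → HIT, frames=[1,3]
Step 4: ref 1 → HIT, frames=[1,3]
Step 5: ref 4 → FAULT (evict 1), frames=[4,3]
Step 6: ref 2 → FAULT (evict 3), frames=[4,2]
Step 7: ref 1 → FAULT (evict 4), frames=[1,2]
Step 8: ref 4 → FAULT (evict 2), frames=[1,4]
Step 9: ref 2 → FAULT (evict 1), frames=[2,4]
Step 10: ref 1 → FAULT (evict 4), frames=[2,1]
Step 11: ref 3 → FAULT (evict 2), frames=[3,1]
Step 12: ref 3 → HIT, frames=[3,1]
Step 13: ref 3 → HIT, frames=[3,1]
Step 14: ref 4 → FAULT (evict 1), frames=[3,4]
Total faults: 10

Answer: 10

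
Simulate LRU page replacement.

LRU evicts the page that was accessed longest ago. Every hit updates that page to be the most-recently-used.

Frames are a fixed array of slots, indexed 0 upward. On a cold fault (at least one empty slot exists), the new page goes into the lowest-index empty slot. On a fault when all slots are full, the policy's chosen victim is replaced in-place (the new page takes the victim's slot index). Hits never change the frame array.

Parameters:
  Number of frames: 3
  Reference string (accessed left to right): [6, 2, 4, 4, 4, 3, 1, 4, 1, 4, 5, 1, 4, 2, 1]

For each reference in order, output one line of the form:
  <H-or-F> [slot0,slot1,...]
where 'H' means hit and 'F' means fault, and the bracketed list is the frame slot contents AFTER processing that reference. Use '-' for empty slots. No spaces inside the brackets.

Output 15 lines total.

F [6,-,-]
F [6,2,-]
F [6,2,4]
H [6,2,4]
H [6,2,4]
F [3,2,4]
F [3,1,4]
H [3,1,4]
H [3,1,4]
H [3,1,4]
F [5,1,4]
H [5,1,4]
H [5,1,4]
F [2,1,4]
H [2,1,4]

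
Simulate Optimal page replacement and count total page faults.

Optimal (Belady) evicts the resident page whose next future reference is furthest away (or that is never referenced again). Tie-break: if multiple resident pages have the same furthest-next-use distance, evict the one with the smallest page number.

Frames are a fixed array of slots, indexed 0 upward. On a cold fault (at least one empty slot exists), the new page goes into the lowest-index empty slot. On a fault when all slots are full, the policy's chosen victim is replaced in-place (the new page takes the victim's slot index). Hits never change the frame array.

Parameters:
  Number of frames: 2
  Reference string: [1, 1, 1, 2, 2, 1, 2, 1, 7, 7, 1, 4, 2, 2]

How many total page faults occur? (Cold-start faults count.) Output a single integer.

Step 0: ref 1 → FAULT, frames=[1,-]
Step 1: ref 1 → HIT, frames=[1,-]
Step 2: ref 1 → HIT, frames=[1,-]
Step 3: ref 2 → FAULT, frames=[1,2]
Step 4: ref 2 → HIT, frames=[1,2]
Step 5: ref 1 → HIT, frames=[1,2]
Step 6: ref 2 → HIT, frames=[1,2]
Step 7: ref 1 → HIT, frames=[1,2]
Step 8: ref 7 → FAULT (evict 2), frames=[1,7]
Step 9: ref 7 → HIT, frames=[1,7]
Step 10: ref 1 → HIT, frames=[1,7]
Step 11: ref 4 → FAULT (evict 1), frames=[4,7]
Step 12: ref 2 → FAULT (evict 4), frames=[2,7]
Step 13: ref 2 → HIT, frames=[2,7]
Total faults: 5

Answer: 5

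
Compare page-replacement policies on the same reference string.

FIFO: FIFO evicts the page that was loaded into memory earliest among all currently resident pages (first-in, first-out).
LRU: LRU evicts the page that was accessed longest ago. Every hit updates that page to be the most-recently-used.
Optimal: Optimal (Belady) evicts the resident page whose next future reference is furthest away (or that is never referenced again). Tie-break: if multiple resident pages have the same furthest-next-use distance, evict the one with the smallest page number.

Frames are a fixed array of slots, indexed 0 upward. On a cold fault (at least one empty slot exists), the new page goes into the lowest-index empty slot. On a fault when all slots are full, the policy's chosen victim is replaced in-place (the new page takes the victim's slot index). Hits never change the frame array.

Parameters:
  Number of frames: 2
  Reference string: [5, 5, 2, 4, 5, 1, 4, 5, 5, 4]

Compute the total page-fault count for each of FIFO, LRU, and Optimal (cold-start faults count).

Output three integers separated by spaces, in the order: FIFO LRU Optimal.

--- FIFO ---
  step 0: ref 5 -> FAULT, frames=[5,-] (faults so far: 1)
  step 1: ref 5 -> HIT, frames=[5,-] (faults so far: 1)
  step 2: ref 2 -> FAULT, frames=[5,2] (faults so far: 2)
  step 3: ref 4 -> FAULT, evict 5, frames=[4,2] (faults so far: 3)
  step 4: ref 5 -> FAULT, evict 2, frames=[4,5] (faults so far: 4)
  step 5: ref 1 -> FAULT, evict 4, frames=[1,5] (faults so far: 5)
  step 6: ref 4 -> FAULT, evict 5, frames=[1,4] (faults so far: 6)
  step 7: ref 5 -> FAULT, evict 1, frames=[5,4] (faults so far: 7)
  step 8: ref 5 -> HIT, frames=[5,4] (faults so far: 7)
  step 9: ref 4 -> HIT, frames=[5,4] (faults so far: 7)
  FIFO total faults: 7
--- LRU ---
  step 0: ref 5 -> FAULT, frames=[5,-] (faults so far: 1)
  step 1: ref 5 -> HIT, frames=[5,-] (faults so far: 1)
  step 2: ref 2 -> FAULT, frames=[5,2] (faults so far: 2)
  step 3: ref 4 -> FAULT, evict 5, frames=[4,2] (faults so far: 3)
  step 4: ref 5 -> FAULT, evict 2, frames=[4,5] (faults so far: 4)
  step 5: ref 1 -> FAULT, evict 4, frames=[1,5] (faults so far: 5)
  step 6: ref 4 -> FAULT, evict 5, frames=[1,4] (faults so far: 6)
  step 7: ref 5 -> FAULT, evict 1, frames=[5,4] (faults so far: 7)
  step 8: ref 5 -> HIT, frames=[5,4] (faults so far: 7)
  step 9: ref 4 -> HIT, frames=[5,4] (faults so far: 7)
  LRU total faults: 7
--- Optimal ---
  step 0: ref 5 -> FAULT, frames=[5,-] (faults so far: 1)
  step 1: ref 5 -> HIT, frames=[5,-] (faults so far: 1)
  step 2: ref 2 -> FAULT, frames=[5,2] (faults so far: 2)
  step 3: ref 4 -> FAULT, evict 2, frames=[5,4] (faults so far: 3)
  step 4: ref 5 -> HIT, frames=[5,4] (faults so far: 3)
  step 5: ref 1 -> FAULT, evict 5, frames=[1,4] (faults so far: 4)
  step 6: ref 4 -> HIT, frames=[1,4] (faults so far: 4)
  step 7: ref 5 -> FAULT, evict 1, frames=[5,4] (faults so far: 5)
  step 8: ref 5 -> HIT, frames=[5,4] (faults so far: 5)
  step 9: ref 4 -> HIT, frames=[5,4] (faults so far: 5)
  Optimal total faults: 5

Answer: 7 7 5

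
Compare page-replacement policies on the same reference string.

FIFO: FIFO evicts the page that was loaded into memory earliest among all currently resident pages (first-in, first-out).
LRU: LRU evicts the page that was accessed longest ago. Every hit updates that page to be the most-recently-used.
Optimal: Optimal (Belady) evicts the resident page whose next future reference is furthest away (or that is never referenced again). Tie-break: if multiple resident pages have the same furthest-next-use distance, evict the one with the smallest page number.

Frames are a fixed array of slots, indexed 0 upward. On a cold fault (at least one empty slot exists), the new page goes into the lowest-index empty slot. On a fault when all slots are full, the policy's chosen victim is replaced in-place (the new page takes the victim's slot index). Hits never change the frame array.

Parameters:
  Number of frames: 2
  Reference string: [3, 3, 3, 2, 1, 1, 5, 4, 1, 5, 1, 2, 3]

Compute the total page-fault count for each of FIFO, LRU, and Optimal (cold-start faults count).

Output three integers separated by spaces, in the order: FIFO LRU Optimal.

Answer: 9 9 8

Derivation:
--- FIFO ---
  step 0: ref 3 -> FAULT, frames=[3,-] (faults so far: 1)
  step 1: ref 3 -> HIT, frames=[3,-] (faults so far: 1)
  step 2: ref 3 -> HIT, frames=[3,-] (faults so far: 1)
  step 3: ref 2 -> FAULT, frames=[3,2] (faults so far: 2)
  step 4: ref 1 -> FAULT, evict 3, frames=[1,2] (faults so far: 3)
  step 5: ref 1 -> HIT, frames=[1,2] (faults so far: 3)
  step 6: ref 5 -> FAULT, evict 2, frames=[1,5] (faults so far: 4)
  step 7: ref 4 -> FAULT, evict 1, frames=[4,5] (faults so far: 5)
  step 8: ref 1 -> FAULT, evict 5, frames=[4,1] (faults so far: 6)
  step 9: ref 5 -> FAULT, evict 4, frames=[5,1] (faults so far: 7)
  step 10: ref 1 -> HIT, frames=[5,1] (faults so far: 7)
  step 11: ref 2 -> FAULT, evict 1, frames=[5,2] (faults so far: 8)
  step 12: ref 3 -> FAULT, evict 5, frames=[3,2] (faults so far: 9)
  FIFO total faults: 9
--- LRU ---
  step 0: ref 3 -> FAULT, frames=[3,-] (faults so far: 1)
  step 1: ref 3 -> HIT, frames=[3,-] (faults so far: 1)
  step 2: ref 3 -> HIT, frames=[3,-] (faults so far: 1)
  step 3: ref 2 -> FAULT, frames=[3,2] (faults so far: 2)
  step 4: ref 1 -> FAULT, evict 3, frames=[1,2] (faults so far: 3)
  step 5: ref 1 -> HIT, frames=[1,2] (faults so far: 3)
  step 6: ref 5 -> FAULT, evict 2, frames=[1,5] (faults so far: 4)
  step 7: ref 4 -> FAULT, evict 1, frames=[4,5] (faults so far: 5)
  step 8: ref 1 -> FAULT, evict 5, frames=[4,1] (faults so far: 6)
  step 9: ref 5 -> FAULT, evict 4, frames=[5,1] (faults so far: 7)
  step 10: ref 1 -> HIT, frames=[5,1] (faults so far: 7)
  step 11: ref 2 -> FAULT, evict 5, frames=[2,1] (faults so far: 8)
  step 12: ref 3 -> FAULT, evict 1, frames=[2,3] (faults so far: 9)
  LRU total faults: 9
--- Optimal ---
  step 0: ref 3 -> FAULT, frames=[3,-] (faults so far: 1)
  step 1: ref 3 -> HIT, frames=[3,-] (faults so far: 1)
  step 2: ref 3 -> HIT, frames=[3,-] (faults so far: 1)
  step 3: ref 2 -> FAULT, frames=[3,2] (faults so far: 2)
  step 4: ref 1 -> FAULT, evict 3, frames=[1,2] (faults so far: 3)
  step 5: ref 1 -> HIT, frames=[1,2] (faults so far: 3)
  step 6: ref 5 -> FAULT, evict 2, frames=[1,5] (faults so far: 4)
  step 7: ref 4 -> FAULT, evict 5, frames=[1,4] (faults so far: 5)
  step 8: ref 1 -> HIT, frames=[1,4] (faults so far: 5)
  step 9: ref 5 -> FAULT, evict 4, frames=[1,5] (faults so far: 6)
  step 10: ref 1 -> HIT, frames=[1,5] (faults so far: 6)
  step 11: ref 2 -> FAULT, evict 1, frames=[2,5] (faults so far: 7)
  step 12: ref 3 -> FAULT, evict 2, frames=[3,5] (faults so far: 8)
  Optimal total faults: 8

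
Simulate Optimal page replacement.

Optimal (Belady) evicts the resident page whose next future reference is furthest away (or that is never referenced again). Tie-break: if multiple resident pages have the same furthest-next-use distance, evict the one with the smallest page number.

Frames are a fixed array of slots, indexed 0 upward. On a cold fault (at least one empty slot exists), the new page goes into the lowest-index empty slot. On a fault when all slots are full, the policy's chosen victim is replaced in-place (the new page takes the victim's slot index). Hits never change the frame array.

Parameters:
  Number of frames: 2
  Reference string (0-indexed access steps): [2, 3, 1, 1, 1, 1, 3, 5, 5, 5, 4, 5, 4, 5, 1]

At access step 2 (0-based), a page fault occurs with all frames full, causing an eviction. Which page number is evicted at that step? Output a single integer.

Answer: 2

Derivation:
Step 0: ref 2 -> FAULT, frames=[2,-]
Step 1: ref 3 -> FAULT, frames=[2,3]
Step 2: ref 1 -> FAULT, evict 2, frames=[1,3]
At step 2: evicted page 2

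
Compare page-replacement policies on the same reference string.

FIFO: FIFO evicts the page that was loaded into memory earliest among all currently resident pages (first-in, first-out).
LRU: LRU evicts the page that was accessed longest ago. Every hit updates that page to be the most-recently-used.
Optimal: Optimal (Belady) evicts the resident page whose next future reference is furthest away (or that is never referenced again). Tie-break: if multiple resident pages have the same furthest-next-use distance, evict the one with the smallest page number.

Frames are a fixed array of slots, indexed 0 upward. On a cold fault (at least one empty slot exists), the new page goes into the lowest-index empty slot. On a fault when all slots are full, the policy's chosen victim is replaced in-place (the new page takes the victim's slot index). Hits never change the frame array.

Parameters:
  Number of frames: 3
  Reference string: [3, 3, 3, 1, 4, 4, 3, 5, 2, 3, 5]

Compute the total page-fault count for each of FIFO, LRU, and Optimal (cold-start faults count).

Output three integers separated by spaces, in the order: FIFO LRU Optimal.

--- FIFO ---
  step 0: ref 3 -> FAULT, frames=[3,-,-] (faults so far: 1)
  step 1: ref 3 -> HIT, frames=[3,-,-] (faults so far: 1)
  step 2: ref 3 -> HIT, frames=[3,-,-] (faults so far: 1)
  step 3: ref 1 -> FAULT, frames=[3,1,-] (faults so far: 2)
  step 4: ref 4 -> FAULT, frames=[3,1,4] (faults so far: 3)
  step 5: ref 4 -> HIT, frames=[3,1,4] (faults so far: 3)
  step 6: ref 3 -> HIT, frames=[3,1,4] (faults so far: 3)
  step 7: ref 5 -> FAULT, evict 3, frames=[5,1,4] (faults so far: 4)
  step 8: ref 2 -> FAULT, evict 1, frames=[5,2,4] (faults so far: 5)
  step 9: ref 3 -> FAULT, evict 4, frames=[5,2,3] (faults so far: 6)
  step 10: ref 5 -> HIT, frames=[5,2,3] (faults so far: 6)
  FIFO total faults: 6
--- LRU ---
  step 0: ref 3 -> FAULT, frames=[3,-,-] (faults so far: 1)
  step 1: ref 3 -> HIT, frames=[3,-,-] (faults so far: 1)
  step 2: ref 3 -> HIT, frames=[3,-,-] (faults so far: 1)
  step 3: ref 1 -> FAULT, frames=[3,1,-] (faults so far: 2)
  step 4: ref 4 -> FAULT, frames=[3,1,4] (faults so far: 3)
  step 5: ref 4 -> HIT, frames=[3,1,4] (faults so far: 3)
  step 6: ref 3 -> HIT, frames=[3,1,4] (faults so far: 3)
  step 7: ref 5 -> FAULT, evict 1, frames=[3,5,4] (faults so far: 4)
  step 8: ref 2 -> FAULT, evict 4, frames=[3,5,2] (faults so far: 5)
  step 9: ref 3 -> HIT, frames=[3,5,2] (faults so far: 5)
  step 10: ref 5 -> HIT, frames=[3,5,2] (faults so far: 5)
  LRU total faults: 5
--- Optimal ---
  step 0: ref 3 -> FAULT, frames=[3,-,-] (faults so far: 1)
  step 1: ref 3 -> HIT, frames=[3,-,-] (faults so far: 1)
  step 2: ref 3 -> HIT, frames=[3,-,-] (faults so far: 1)
  step 3: ref 1 -> FAULT, frames=[3,1,-] (faults so far: 2)
  step 4: ref 4 -> FAULT, frames=[3,1,4] (faults so far: 3)
  step 5: ref 4 -> HIT, frames=[3,1,4] (faults so far: 3)
  step 6: ref 3 -> HIT, frames=[3,1,4] (faults so far: 3)
  step 7: ref 5 -> FAULT, evict 1, frames=[3,5,4] (faults so far: 4)
  step 8: ref 2 -> FAULT, evict 4, frames=[3,5,2] (faults so far: 5)
  step 9: ref 3 -> HIT, frames=[3,5,2] (faults so far: 5)
  step 10: ref 5 -> HIT, frames=[3,5,2] (faults so far: 5)
  Optimal total faults: 5

Answer: 6 5 5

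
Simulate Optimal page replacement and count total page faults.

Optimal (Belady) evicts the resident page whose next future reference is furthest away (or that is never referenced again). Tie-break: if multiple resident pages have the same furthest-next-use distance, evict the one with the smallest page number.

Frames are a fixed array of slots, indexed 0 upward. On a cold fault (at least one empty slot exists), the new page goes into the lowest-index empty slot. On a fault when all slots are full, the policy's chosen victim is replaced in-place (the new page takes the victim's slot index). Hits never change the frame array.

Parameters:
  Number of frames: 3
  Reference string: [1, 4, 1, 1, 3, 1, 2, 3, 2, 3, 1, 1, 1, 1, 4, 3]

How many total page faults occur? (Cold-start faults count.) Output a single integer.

Answer: 5

Derivation:
Step 0: ref 1 → FAULT, frames=[1,-,-]
Step 1: ref 4 → FAULT, frames=[1,4,-]
Step 2: ref 1 → HIT, frames=[1,4,-]
Step 3: ref 1 → HIT, frames=[1,4,-]
Step 4: ref 3 → FAULT, frames=[1,4,3]
Step 5: ref 1 → HIT, frames=[1,4,3]
Step 6: ref 2 → FAULT (evict 4), frames=[1,2,3]
Step 7: ref 3 → HIT, frames=[1,2,3]
Step 8: ref 2 → HIT, frames=[1,2,3]
Step 9: ref 3 → HIT, frames=[1,2,3]
Step 10: ref 1 → HIT, frames=[1,2,3]
Step 11: ref 1 → HIT, frames=[1,2,3]
Step 12: ref 1 → HIT, frames=[1,2,3]
Step 13: ref 1 → HIT, frames=[1,2,3]
Step 14: ref 4 → FAULT (evict 1), frames=[4,2,3]
Step 15: ref 3 → HIT, frames=[4,2,3]
Total faults: 5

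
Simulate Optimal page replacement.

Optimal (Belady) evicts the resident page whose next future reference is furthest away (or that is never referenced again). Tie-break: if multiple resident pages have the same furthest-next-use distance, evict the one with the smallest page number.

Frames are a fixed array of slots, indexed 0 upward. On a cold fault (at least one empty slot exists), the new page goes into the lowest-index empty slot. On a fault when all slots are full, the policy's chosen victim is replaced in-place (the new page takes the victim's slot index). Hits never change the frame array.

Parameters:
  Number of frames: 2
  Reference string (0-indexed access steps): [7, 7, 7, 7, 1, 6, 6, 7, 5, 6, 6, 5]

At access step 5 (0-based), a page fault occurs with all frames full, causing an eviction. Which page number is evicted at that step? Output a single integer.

Answer: 1

Derivation:
Step 0: ref 7 -> FAULT, frames=[7,-]
Step 1: ref 7 -> HIT, frames=[7,-]
Step 2: ref 7 -> HIT, frames=[7,-]
Step 3: ref 7 -> HIT, frames=[7,-]
Step 4: ref 1 -> FAULT, frames=[7,1]
Step 5: ref 6 -> FAULT, evict 1, frames=[7,6]
At step 5: evicted page 1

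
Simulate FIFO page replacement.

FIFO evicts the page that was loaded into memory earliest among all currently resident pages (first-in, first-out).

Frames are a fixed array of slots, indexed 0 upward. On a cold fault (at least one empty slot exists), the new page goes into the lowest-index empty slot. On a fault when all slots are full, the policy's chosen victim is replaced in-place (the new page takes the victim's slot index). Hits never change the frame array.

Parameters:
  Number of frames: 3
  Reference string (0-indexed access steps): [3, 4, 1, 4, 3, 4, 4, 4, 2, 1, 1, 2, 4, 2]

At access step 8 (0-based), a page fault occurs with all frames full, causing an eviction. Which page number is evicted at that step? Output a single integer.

Answer: 3

Derivation:
Step 0: ref 3 -> FAULT, frames=[3,-,-]
Step 1: ref 4 -> FAULT, frames=[3,4,-]
Step 2: ref 1 -> FAULT, frames=[3,4,1]
Step 3: ref 4 -> HIT, frames=[3,4,1]
Step 4: ref 3 -> HIT, frames=[3,4,1]
Step 5: ref 4 -> HIT, frames=[3,4,1]
Step 6: ref 4 -> HIT, frames=[3,4,1]
Step 7: ref 4 -> HIT, frames=[3,4,1]
Step 8: ref 2 -> FAULT, evict 3, frames=[2,4,1]
At step 8: evicted page 3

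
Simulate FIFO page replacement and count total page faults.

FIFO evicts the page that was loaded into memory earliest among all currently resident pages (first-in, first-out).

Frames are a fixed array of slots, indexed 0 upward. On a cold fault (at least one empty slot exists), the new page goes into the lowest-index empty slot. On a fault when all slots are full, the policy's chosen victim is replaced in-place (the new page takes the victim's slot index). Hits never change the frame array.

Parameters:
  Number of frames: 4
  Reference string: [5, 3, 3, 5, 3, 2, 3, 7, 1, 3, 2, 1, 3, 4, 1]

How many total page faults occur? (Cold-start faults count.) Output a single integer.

Step 0: ref 5 → FAULT, frames=[5,-,-,-]
Step 1: ref 3 → FAULT, frames=[5,3,-,-]
Step 2: ref 3 → HIT, frames=[5,3,-,-]
Step 3: ref 5 → HIT, frames=[5,3,-,-]
Step 4: ref 3 → HIT, frames=[5,3,-,-]
Step 5: ref 2 → FAULT, frames=[5,3,2,-]
Step 6: ref 3 → HIT, frames=[5,3,2,-]
Step 7: ref 7 → FAULT, frames=[5,3,2,7]
Step 8: ref 1 → FAULT (evict 5), frames=[1,3,2,7]
Step 9: ref 3 → HIT, frames=[1,3,2,7]
Step 10: ref 2 → HIT, frames=[1,3,2,7]
Step 11: ref 1 → HIT, frames=[1,3,2,7]
Step 12: ref 3 → HIT, frames=[1,3,2,7]
Step 13: ref 4 → FAULT (evict 3), frames=[1,4,2,7]
Step 14: ref 1 → HIT, frames=[1,4,2,7]
Total faults: 6

Answer: 6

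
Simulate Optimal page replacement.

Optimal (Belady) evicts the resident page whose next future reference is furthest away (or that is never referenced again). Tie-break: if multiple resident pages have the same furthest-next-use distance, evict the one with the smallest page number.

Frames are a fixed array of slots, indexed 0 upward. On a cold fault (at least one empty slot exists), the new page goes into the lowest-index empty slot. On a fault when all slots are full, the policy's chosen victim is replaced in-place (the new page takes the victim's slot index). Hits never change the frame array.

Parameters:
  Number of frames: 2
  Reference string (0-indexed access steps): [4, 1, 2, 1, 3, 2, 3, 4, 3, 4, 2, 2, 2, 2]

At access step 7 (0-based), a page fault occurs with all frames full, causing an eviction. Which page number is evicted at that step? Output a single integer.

Answer: 2

Derivation:
Step 0: ref 4 -> FAULT, frames=[4,-]
Step 1: ref 1 -> FAULT, frames=[4,1]
Step 2: ref 2 -> FAULT, evict 4, frames=[2,1]
Step 3: ref 1 -> HIT, frames=[2,1]
Step 4: ref 3 -> FAULT, evict 1, frames=[2,3]
Step 5: ref 2 -> HIT, frames=[2,3]
Step 6: ref 3 -> HIT, frames=[2,3]
Step 7: ref 4 -> FAULT, evict 2, frames=[4,3]
At step 7: evicted page 2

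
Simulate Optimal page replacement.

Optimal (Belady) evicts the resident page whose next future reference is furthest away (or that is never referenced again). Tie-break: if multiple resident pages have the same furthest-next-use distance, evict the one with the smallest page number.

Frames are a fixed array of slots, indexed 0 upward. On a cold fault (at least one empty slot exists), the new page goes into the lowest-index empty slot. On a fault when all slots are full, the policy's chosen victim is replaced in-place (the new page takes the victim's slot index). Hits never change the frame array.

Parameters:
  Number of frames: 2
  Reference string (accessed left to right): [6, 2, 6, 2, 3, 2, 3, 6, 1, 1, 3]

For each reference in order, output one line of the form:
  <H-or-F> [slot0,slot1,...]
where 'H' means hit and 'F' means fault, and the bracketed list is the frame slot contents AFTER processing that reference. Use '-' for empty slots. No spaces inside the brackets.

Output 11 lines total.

F [6,-]
F [6,2]
H [6,2]
H [6,2]
F [3,2]
H [3,2]
H [3,2]
F [3,6]
F [3,1]
H [3,1]
H [3,1]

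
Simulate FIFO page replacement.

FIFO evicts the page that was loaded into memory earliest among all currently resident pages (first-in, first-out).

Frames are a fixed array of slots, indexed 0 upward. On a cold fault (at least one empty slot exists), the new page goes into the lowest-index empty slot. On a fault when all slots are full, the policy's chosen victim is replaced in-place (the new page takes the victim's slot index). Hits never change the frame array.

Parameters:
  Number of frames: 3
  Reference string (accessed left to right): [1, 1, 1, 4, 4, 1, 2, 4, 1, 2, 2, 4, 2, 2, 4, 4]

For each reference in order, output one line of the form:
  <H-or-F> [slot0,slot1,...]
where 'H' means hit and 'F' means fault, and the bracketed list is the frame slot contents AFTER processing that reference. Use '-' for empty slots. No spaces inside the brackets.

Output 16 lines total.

F [1,-,-]
H [1,-,-]
H [1,-,-]
F [1,4,-]
H [1,4,-]
H [1,4,-]
F [1,4,2]
H [1,4,2]
H [1,4,2]
H [1,4,2]
H [1,4,2]
H [1,4,2]
H [1,4,2]
H [1,4,2]
H [1,4,2]
H [1,4,2]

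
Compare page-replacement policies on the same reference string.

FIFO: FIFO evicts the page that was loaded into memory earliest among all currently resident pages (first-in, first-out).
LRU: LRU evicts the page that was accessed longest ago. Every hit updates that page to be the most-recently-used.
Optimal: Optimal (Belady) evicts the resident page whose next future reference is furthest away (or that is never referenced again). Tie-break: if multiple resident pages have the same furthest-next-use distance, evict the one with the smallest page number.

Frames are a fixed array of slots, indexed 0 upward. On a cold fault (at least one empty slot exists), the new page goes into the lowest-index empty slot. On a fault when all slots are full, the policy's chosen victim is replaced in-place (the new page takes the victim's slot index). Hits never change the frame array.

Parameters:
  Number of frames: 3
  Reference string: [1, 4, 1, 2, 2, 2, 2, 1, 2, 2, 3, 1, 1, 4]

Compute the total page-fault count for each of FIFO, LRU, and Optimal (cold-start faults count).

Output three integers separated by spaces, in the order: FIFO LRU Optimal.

Answer: 6 5 4

Derivation:
--- FIFO ---
  step 0: ref 1 -> FAULT, frames=[1,-,-] (faults so far: 1)
  step 1: ref 4 -> FAULT, frames=[1,4,-] (faults so far: 2)
  step 2: ref 1 -> HIT, frames=[1,4,-] (faults so far: 2)
  step 3: ref 2 -> FAULT, frames=[1,4,2] (faults so far: 3)
  step 4: ref 2 -> HIT, frames=[1,4,2] (faults so far: 3)
  step 5: ref 2 -> HIT, frames=[1,4,2] (faults so far: 3)
  step 6: ref 2 -> HIT, frames=[1,4,2] (faults so far: 3)
  step 7: ref 1 -> HIT, frames=[1,4,2] (faults so far: 3)
  step 8: ref 2 -> HIT, frames=[1,4,2] (faults so far: 3)
  step 9: ref 2 -> HIT, frames=[1,4,2] (faults so far: 3)
  step 10: ref 3 -> FAULT, evict 1, frames=[3,4,2] (faults so far: 4)
  step 11: ref 1 -> FAULT, evict 4, frames=[3,1,2] (faults so far: 5)
  step 12: ref 1 -> HIT, frames=[3,1,2] (faults so far: 5)
  step 13: ref 4 -> FAULT, evict 2, frames=[3,1,4] (faults so far: 6)
  FIFO total faults: 6
--- LRU ---
  step 0: ref 1 -> FAULT, frames=[1,-,-] (faults so far: 1)
  step 1: ref 4 -> FAULT, frames=[1,4,-] (faults so far: 2)
  step 2: ref 1 -> HIT, frames=[1,4,-] (faults so far: 2)
  step 3: ref 2 -> FAULT, frames=[1,4,2] (faults so far: 3)
  step 4: ref 2 -> HIT, frames=[1,4,2] (faults so far: 3)
  step 5: ref 2 -> HIT, frames=[1,4,2] (faults so far: 3)
  step 6: ref 2 -> HIT, frames=[1,4,2] (faults so far: 3)
  step 7: ref 1 -> HIT, frames=[1,4,2] (faults so far: 3)
  step 8: ref 2 -> HIT, frames=[1,4,2] (faults so far: 3)
  step 9: ref 2 -> HIT, frames=[1,4,2] (faults so far: 3)
  step 10: ref 3 -> FAULT, evict 4, frames=[1,3,2] (faults so far: 4)
  step 11: ref 1 -> HIT, frames=[1,3,2] (faults so far: 4)
  step 12: ref 1 -> HIT, frames=[1,3,2] (faults so far: 4)
  step 13: ref 4 -> FAULT, evict 2, frames=[1,3,4] (faults so far: 5)
  LRU total faults: 5
--- Optimal ---
  step 0: ref 1 -> FAULT, frames=[1,-,-] (faults so far: 1)
  step 1: ref 4 -> FAULT, frames=[1,4,-] (faults so far: 2)
  step 2: ref 1 -> HIT, frames=[1,4,-] (faults so far: 2)
  step 3: ref 2 -> FAULT, frames=[1,4,2] (faults so far: 3)
  step 4: ref 2 -> HIT, frames=[1,4,2] (faults so far: 3)
  step 5: ref 2 -> HIT, frames=[1,4,2] (faults so far: 3)
  step 6: ref 2 -> HIT, frames=[1,4,2] (faults so far: 3)
  step 7: ref 1 -> HIT, frames=[1,4,2] (faults so far: 3)
  step 8: ref 2 -> HIT, frames=[1,4,2] (faults so far: 3)
  step 9: ref 2 -> HIT, frames=[1,4,2] (faults so far: 3)
  step 10: ref 3 -> FAULT, evict 2, frames=[1,4,3] (faults so far: 4)
  step 11: ref 1 -> HIT, frames=[1,4,3] (faults so far: 4)
  step 12: ref 1 -> HIT, frames=[1,4,3] (faults so far: 4)
  step 13: ref 4 -> HIT, frames=[1,4,3] (faults so far: 4)
  Optimal total faults: 4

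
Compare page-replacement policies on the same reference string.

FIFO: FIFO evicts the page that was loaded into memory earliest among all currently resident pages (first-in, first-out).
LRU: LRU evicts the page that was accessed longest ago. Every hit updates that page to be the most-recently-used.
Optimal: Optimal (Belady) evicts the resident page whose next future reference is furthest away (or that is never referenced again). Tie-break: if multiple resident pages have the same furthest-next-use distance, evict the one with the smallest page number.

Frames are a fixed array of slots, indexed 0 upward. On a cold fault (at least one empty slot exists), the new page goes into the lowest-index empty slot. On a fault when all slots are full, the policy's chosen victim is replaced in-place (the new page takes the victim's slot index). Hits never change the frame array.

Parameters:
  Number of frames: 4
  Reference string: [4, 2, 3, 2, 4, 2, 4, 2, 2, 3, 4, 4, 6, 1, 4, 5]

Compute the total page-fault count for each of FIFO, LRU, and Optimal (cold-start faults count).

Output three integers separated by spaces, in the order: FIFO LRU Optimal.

Answer: 7 6 6

Derivation:
--- FIFO ---
  step 0: ref 4 -> FAULT, frames=[4,-,-,-] (faults so far: 1)
  step 1: ref 2 -> FAULT, frames=[4,2,-,-] (faults so far: 2)
  step 2: ref 3 -> FAULT, frames=[4,2,3,-] (faults so far: 3)
  step 3: ref 2 -> HIT, frames=[4,2,3,-] (faults so far: 3)
  step 4: ref 4 -> HIT, frames=[4,2,3,-] (faults so far: 3)
  step 5: ref 2 -> HIT, frames=[4,2,3,-] (faults so far: 3)
  step 6: ref 4 -> HIT, frames=[4,2,3,-] (faults so far: 3)
  step 7: ref 2 -> HIT, frames=[4,2,3,-] (faults so far: 3)
  step 8: ref 2 -> HIT, frames=[4,2,3,-] (faults so far: 3)
  step 9: ref 3 -> HIT, frames=[4,2,3,-] (faults so far: 3)
  step 10: ref 4 -> HIT, frames=[4,2,3,-] (faults so far: 3)
  step 11: ref 4 -> HIT, frames=[4,2,3,-] (faults so far: 3)
  step 12: ref 6 -> FAULT, frames=[4,2,3,6] (faults so far: 4)
  step 13: ref 1 -> FAULT, evict 4, frames=[1,2,3,6] (faults so far: 5)
  step 14: ref 4 -> FAULT, evict 2, frames=[1,4,3,6] (faults so far: 6)
  step 15: ref 5 -> FAULT, evict 3, frames=[1,4,5,6] (faults so far: 7)
  FIFO total faults: 7
--- LRU ---
  step 0: ref 4 -> FAULT, frames=[4,-,-,-] (faults so far: 1)
  step 1: ref 2 -> FAULT, frames=[4,2,-,-] (faults so far: 2)
  step 2: ref 3 -> FAULT, frames=[4,2,3,-] (faults so far: 3)
  step 3: ref 2 -> HIT, frames=[4,2,3,-] (faults so far: 3)
  step 4: ref 4 -> HIT, frames=[4,2,3,-] (faults so far: 3)
  step 5: ref 2 -> HIT, frames=[4,2,3,-] (faults so far: 3)
  step 6: ref 4 -> HIT, frames=[4,2,3,-] (faults so far: 3)
  step 7: ref 2 -> HIT, frames=[4,2,3,-] (faults so far: 3)
  step 8: ref 2 -> HIT, frames=[4,2,3,-] (faults so far: 3)
  step 9: ref 3 -> HIT, frames=[4,2,3,-] (faults so far: 3)
  step 10: ref 4 -> HIT, frames=[4,2,3,-] (faults so far: 3)
  step 11: ref 4 -> HIT, frames=[4,2,3,-] (faults so far: 3)
  step 12: ref 6 -> FAULT, frames=[4,2,3,6] (faults so far: 4)
  step 13: ref 1 -> FAULT, evict 2, frames=[4,1,3,6] (faults so far: 5)
  step 14: ref 4 -> HIT, frames=[4,1,3,6] (faults so far: 5)
  step 15: ref 5 -> FAULT, evict 3, frames=[4,1,5,6] (faults so far: 6)
  LRU total faults: 6
--- Optimal ---
  step 0: ref 4 -> FAULT, frames=[4,-,-,-] (faults so far: 1)
  step 1: ref 2 -> FAULT, frames=[4,2,-,-] (faults so far: 2)
  step 2: ref 3 -> FAULT, frames=[4,2,3,-] (faults so far: 3)
  step 3: ref 2 -> HIT, frames=[4,2,3,-] (faults so far: 3)
  step 4: ref 4 -> HIT, frames=[4,2,3,-] (faults so far: 3)
  step 5: ref 2 -> HIT, frames=[4,2,3,-] (faults so far: 3)
  step 6: ref 4 -> HIT, frames=[4,2,3,-] (faults so far: 3)
  step 7: ref 2 -> HIT, frames=[4,2,3,-] (faults so far: 3)
  step 8: ref 2 -> HIT, frames=[4,2,3,-] (faults so far: 3)
  step 9: ref 3 -> HIT, frames=[4,2,3,-] (faults so far: 3)
  step 10: ref 4 -> HIT, frames=[4,2,3,-] (faults so far: 3)
  step 11: ref 4 -> HIT, frames=[4,2,3,-] (faults so far: 3)
  step 12: ref 6 -> FAULT, frames=[4,2,3,6] (faults so far: 4)
  step 13: ref 1 -> FAULT, evict 2, frames=[4,1,3,6] (faults so far: 5)
  step 14: ref 4 -> HIT, frames=[4,1,3,6] (faults so far: 5)
  step 15: ref 5 -> FAULT, evict 1, frames=[4,5,3,6] (faults so far: 6)
  Optimal total faults: 6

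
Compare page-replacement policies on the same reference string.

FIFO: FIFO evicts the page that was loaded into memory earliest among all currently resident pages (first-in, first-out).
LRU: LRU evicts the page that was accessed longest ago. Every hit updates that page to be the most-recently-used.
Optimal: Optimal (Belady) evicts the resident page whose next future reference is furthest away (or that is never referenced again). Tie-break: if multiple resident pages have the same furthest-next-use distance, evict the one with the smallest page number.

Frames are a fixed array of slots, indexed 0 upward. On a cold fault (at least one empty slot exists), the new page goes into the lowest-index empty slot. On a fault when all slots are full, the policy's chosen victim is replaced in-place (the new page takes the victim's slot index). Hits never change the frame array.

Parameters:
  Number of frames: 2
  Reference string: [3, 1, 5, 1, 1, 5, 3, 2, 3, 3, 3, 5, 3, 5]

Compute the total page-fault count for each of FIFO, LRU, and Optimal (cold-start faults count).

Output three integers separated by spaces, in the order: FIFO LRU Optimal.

--- FIFO ---
  step 0: ref 3 -> FAULT, frames=[3,-] (faults so far: 1)
  step 1: ref 1 -> FAULT, frames=[3,1] (faults so far: 2)
  step 2: ref 5 -> FAULT, evict 3, frames=[5,1] (faults so far: 3)
  step 3: ref 1 -> HIT, frames=[5,1] (faults so far: 3)
  step 4: ref 1 -> HIT, frames=[5,1] (faults so far: 3)
  step 5: ref 5 -> HIT, frames=[5,1] (faults so far: 3)
  step 6: ref 3 -> FAULT, evict 1, frames=[5,3] (faults so far: 4)
  step 7: ref 2 -> FAULT, evict 5, frames=[2,3] (faults so far: 5)
  step 8: ref 3 -> HIT, frames=[2,3] (faults so far: 5)
  step 9: ref 3 -> HIT, frames=[2,3] (faults so far: 5)
  step 10: ref 3 -> HIT, frames=[2,3] (faults so far: 5)
  step 11: ref 5 -> FAULT, evict 3, frames=[2,5] (faults so far: 6)
  step 12: ref 3 -> FAULT, evict 2, frames=[3,5] (faults so far: 7)
  step 13: ref 5 -> HIT, frames=[3,5] (faults so far: 7)
  FIFO total faults: 7
--- LRU ---
  step 0: ref 3 -> FAULT, frames=[3,-] (faults so far: 1)
  step 1: ref 1 -> FAULT, frames=[3,1] (faults so far: 2)
  step 2: ref 5 -> FAULT, evict 3, frames=[5,1] (faults so far: 3)
  step 3: ref 1 -> HIT, frames=[5,1] (faults so far: 3)
  step 4: ref 1 -> HIT, frames=[5,1] (faults so far: 3)
  step 5: ref 5 -> HIT, frames=[5,1] (faults so far: 3)
  step 6: ref 3 -> FAULT, evict 1, frames=[5,3] (faults so far: 4)
  step 7: ref 2 -> FAULT, evict 5, frames=[2,3] (faults so far: 5)
  step 8: ref 3 -> HIT, frames=[2,3] (faults so far: 5)
  step 9: ref 3 -> HIT, frames=[2,3] (faults so far: 5)
  step 10: ref 3 -> HIT, frames=[2,3] (faults so far: 5)
  step 11: ref 5 -> FAULT, evict 2, frames=[5,3] (faults so far: 6)
  step 12: ref 3 -> HIT, frames=[5,3] (faults so far: 6)
  step 13: ref 5 -> HIT, frames=[5,3] (faults so far: 6)
  LRU total faults: 6
--- Optimal ---
  step 0: ref 3 -> FAULT, frames=[3,-] (faults so far: 1)
  step 1: ref 1 -> FAULT, frames=[3,1] (faults so far: 2)
  step 2: ref 5 -> FAULT, evict 3, frames=[5,1] (faults so far: 3)
  step 3: ref 1 -> HIT, frames=[5,1] (faults so far: 3)
  step 4: ref 1 -> HIT, frames=[5,1] (faults so far: 3)
  step 5: ref 5 -> HIT, frames=[5,1] (faults so far: 3)
  step 6: ref 3 -> FAULT, evict 1, frames=[5,3] (faults so far: 4)
  step 7: ref 2 -> FAULT, evict 5, frames=[2,3] (faults so far: 5)
  step 8: ref 3 -> HIT, frames=[2,3] (faults so far: 5)
  step 9: ref 3 -> HIT, frames=[2,3] (faults so far: 5)
  step 10: ref 3 -> HIT, frames=[2,3] (faults so far: 5)
  step 11: ref 5 -> FAULT, evict 2, frames=[5,3] (faults so far: 6)
  step 12: ref 3 -> HIT, frames=[5,3] (faults so far: 6)
  step 13: ref 5 -> HIT, frames=[5,3] (faults so far: 6)
  Optimal total faults: 6

Answer: 7 6 6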